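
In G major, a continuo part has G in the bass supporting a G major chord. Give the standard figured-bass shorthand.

G is the root of G major, so the chord is in root position.
A triad in root position is figured 5/3, conventionally abbreviated (no figures — root-position triad).

no figures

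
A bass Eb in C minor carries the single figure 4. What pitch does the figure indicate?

Ab

Counting 3 letter steps above Eb lands on A; in C minor, that letter is Ab.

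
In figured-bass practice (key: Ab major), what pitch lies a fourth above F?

Bb

Counting 3 letter steps above F lands on B; in Ab major, that letter is Bb.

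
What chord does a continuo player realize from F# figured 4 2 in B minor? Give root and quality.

The figures 4 2 indicate a seventh chord in third inversion.
In third inversion the root lies a second above the bass: a second above F# in B minor is G.
The chord tones are F#, G, B, D, giving G major seventh.

G major seventh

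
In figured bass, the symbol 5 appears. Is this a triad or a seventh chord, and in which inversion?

5 is shorthand for 5/3.
Intervals of 5/3 above the bass form a triad; the bass is the root, so this is root position.

triad, root position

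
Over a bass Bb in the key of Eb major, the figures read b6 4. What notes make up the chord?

A fourth above Bb in this key is Eb.
A sixth above Bb in this key is G, lowered to Gb by the flat.
Together with the bass Bb, this spells Eb minor in second inversion.

Bb, Eb, Gb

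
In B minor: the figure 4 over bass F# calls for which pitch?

B

Counting 3 letter steps above F# lands on B; in B minor, that letter is B.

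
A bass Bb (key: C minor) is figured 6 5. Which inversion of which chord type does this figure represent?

seventh chord, first inversion

6 5 is shorthand for 6/5/3.
Intervals of 6/5/3 above the bass form a seventh chord; the bass is the third, so this is first inversion.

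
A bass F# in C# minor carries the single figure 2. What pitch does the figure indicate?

G#

Counting 1 letter step above F# lands on G; in C# minor, that letter is G#.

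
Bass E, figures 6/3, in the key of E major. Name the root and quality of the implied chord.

The figures 6/3 indicate a triad in first inversion.
In first inversion the root lies a sixth above the bass: a sixth above E in E major is C#.
The chord tones are E, G#, C#, giving C# minor.

C# minor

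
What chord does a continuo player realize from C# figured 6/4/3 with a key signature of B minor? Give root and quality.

F# minor seventh

The figures 6/4/3 indicate a seventh chord in second inversion.
In second inversion the root lies a fourth above the bass: a fourth above C# in B minor is F#.
The chord tones are C#, E, F#, A, giving F# minor seventh.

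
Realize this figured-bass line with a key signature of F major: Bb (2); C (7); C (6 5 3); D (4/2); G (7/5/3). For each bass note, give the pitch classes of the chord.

Bb (6/4/2): Bb, C, E, G.
C (7/5/3): C, E, G, Bb.
C (6/5/3): C, E, G, A.
D (6/4/2): D, E, G, Bb.
G (7/5/3): G, Bb, D, F.

Bb, C, E, G | C, E, G, Bb | C, E, G, A | D, E, G, Bb | G, Bb, D, F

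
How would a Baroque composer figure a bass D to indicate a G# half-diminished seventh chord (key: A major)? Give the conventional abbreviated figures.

D is the fifth of G# half-diminished seventh, so the chord is in second inversion.
A seventh chord in second inversion is figured 6/4/3, conventionally abbreviated 4/3.

4/3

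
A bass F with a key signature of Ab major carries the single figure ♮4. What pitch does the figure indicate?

B

Counting 3 letter steps above F lands on B; in Ab major, that letter is Bb.
The ♮4 figure makes it natural, giving B.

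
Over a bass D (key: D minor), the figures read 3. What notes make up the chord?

The written figures 3 are shorthand for 5/3: the 5 is implied.
A third above D in this key is F.
A fifth above D in this key is A.
Together with the bass D, this spells D minor in root position.

D, F, A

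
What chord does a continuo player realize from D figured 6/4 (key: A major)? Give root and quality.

G# diminished

The figures 6/4 indicate a triad in second inversion.
In second inversion the root lies a fourth above the bass: a fourth above D in A major is G#.
The chord tones are D, G#, B, giving G# diminished.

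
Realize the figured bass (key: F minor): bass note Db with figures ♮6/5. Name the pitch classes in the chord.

The written figures ♮6/5 are shorthand for 6/5/3: the 3 is implied.
A third above Db in this key is F.
A fifth above Db in this key is Ab.
A sixth above Db in this key is Bb, made natural (B) by the ♮ figure.

Db, F, Ab, B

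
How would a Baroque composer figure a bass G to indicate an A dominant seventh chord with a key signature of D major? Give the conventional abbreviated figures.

4/2

G is the seventh of A dominant seventh, so the chord is in third inversion.
A seventh chord in third inversion is figured 6/4/2, conventionally abbreviated 4/2.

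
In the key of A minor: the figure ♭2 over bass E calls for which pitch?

Counting 1 letter step above E lands on F; in A minor, that letter is F.
The b2 figure lowers it a semitone, giving Fb.

Fb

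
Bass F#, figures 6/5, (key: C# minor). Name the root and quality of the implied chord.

D# half-diminished seventh

The figures 6/5 indicate a seventh chord in first inversion.
In first inversion the root lies a sixth above the bass: a sixth above F# in C# minor is D#.
The chord tones are F#, A, C#, D#, giving D# half-diminished seventh.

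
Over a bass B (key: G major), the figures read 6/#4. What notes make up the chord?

B, E#, G

A fourth above B in this key is E, raised to E# by the sharp.
A sixth above B in this key is G.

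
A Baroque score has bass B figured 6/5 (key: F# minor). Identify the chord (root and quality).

G# half-diminished seventh

The figures 6/5 indicate a seventh chord in first inversion.
In first inversion the root lies a sixth above the bass: a sixth above B in F# minor is G#.
The chord tones are B, D, F#, G#, giving G# half-diminished seventh.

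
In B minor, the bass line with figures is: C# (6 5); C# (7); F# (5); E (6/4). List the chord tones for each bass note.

C# (6/5/3): C#, E, G, A.
C# (7/5/3): C#, E, G, B.
F# (5/3): F#, A, C#.
E (6/4): E, A, C#.

C#, E, G, A | C#, E, G, B | F#, A, C# | E, A, C#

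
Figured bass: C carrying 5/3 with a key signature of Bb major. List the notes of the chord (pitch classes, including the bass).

C, Eb, G

A third above C in this key is Eb.
A fifth above C in this key is G.
Together with the bass C, this spells C minor in root position.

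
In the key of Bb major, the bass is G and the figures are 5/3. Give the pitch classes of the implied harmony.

A third above G in this key is Bb.
A fifth above G in this key is D.
Together with the bass G, this spells G minor in root position.

G, Bb, D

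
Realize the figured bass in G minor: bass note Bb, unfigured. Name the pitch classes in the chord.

Bb, D, F

An unfigured bass implies 5/3.
A third above Bb in this key is D.
A fifth above Bb in this key is F.
Together with the bass Bb, this spells Bb major in root position.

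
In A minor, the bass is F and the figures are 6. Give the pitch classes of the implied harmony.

The written figures 6 are shorthand for 6/3: the 3 is implied.
A third above F in this key is A.
A sixth above F in this key is D.
Together with the bass F, this spells D minor in first inversion.

F, A, D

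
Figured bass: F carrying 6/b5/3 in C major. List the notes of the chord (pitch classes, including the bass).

A third above F in this key is A.
A fifth above F in this key is C, lowered to Cb by the flat.
A sixth above F in this key is D.

F, A, Cb, D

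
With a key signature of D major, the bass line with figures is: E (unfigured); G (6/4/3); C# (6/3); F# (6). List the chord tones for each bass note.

E (5/3): E, G, B.
G (6/4/3): G, B, C#, E.
C# (6/3): C#, E, A.
F# (6/3): F#, A, D.

E, G, B | G, B, C#, E | C#, E, A | F#, A, D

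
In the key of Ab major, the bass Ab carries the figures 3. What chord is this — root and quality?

The figures 3 indicate a triad in root position.
In root position the bass is the root, so the root is Ab.
The chord tones are Ab, C, Eb, giving Ab major.

Ab major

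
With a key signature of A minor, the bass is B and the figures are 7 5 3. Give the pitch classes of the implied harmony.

B, D, F, A

A third above B in this key is D.
A fifth above B in this key is F.
A seventh above B in this key is A.
Together with the bass B, this spells B half-diminished seventh in root position.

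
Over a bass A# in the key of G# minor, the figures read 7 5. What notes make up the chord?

The written figures 7 5 are shorthand for 7/5/3: the 3 is implied.
A third above A# in this key is C#.
A fifth above A# in this key is E.
A seventh above A# in this key is G#.
Together with the bass A#, this spells A# half-diminished seventh in root position.

A#, C#, E, G#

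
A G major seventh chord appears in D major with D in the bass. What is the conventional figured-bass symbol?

D is the fifth of G major seventh, so the chord is in second inversion.
A seventh chord in second inversion is figured 6/4/3, conventionally abbreviated 4/3.

4/3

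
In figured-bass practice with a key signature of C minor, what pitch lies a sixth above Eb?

Counting 5 letter steps above Eb lands on C; in C minor, that letter is C.

C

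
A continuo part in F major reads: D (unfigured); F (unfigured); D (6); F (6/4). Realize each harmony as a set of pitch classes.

D, F, A | F, A, C | D, F, Bb | F, Bb, D

D (5/3): D, F, A.
F (5/3): F, A, C.
D (6/3): D, F, Bb.
F (6/4): F, Bb, D.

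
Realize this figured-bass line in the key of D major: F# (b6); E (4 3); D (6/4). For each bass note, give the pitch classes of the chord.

F#, A, Db | E, G, A, C# | D, G, B

F# (b6/3): F#, A, Db.
E (6/4/3): E, G, A, C#.
D (6/4): D, G, B.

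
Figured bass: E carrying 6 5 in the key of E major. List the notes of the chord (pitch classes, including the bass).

The written figures 6 5 are shorthand for 6/5/3: the 3 is implied.
A third above E in this key is G#.
A fifth above E in this key is B.
A sixth above E in this key is C#.
Together with the bass E, this spells C# minor seventh in first inversion.

E, G#, B, C#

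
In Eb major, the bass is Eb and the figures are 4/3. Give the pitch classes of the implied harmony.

The written figures 4/3 are shorthand for 6/4/3: the 6 is implied.
A third above Eb in this key is G.
A fourth above Eb in this key is Ab.
A sixth above Eb in this key is C.
Together with the bass Eb, this spells Ab major seventh in second inversion.

Eb, G, Ab, C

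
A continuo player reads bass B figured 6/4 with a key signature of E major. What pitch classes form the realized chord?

B, E, G#

A fourth above B in this key is E.
A sixth above B in this key is G#.
Together with the bass B, this spells E major in second inversion.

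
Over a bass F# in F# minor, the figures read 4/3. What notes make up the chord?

F#, A, B, D

The written figures 4/3 are shorthand for 6/4/3: the 6 is implied.
A third above F# in this key is A.
A fourth above F# in this key is B.
A sixth above F# in this key is D.
Together with the bass F#, this spells B minor seventh in second inversion.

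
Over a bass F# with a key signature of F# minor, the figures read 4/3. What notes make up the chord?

The written figures 4/3 are shorthand for 6/4/3: the 6 is implied.
A third above F# in this key is A.
A fourth above F# in this key is B.
A sixth above F# in this key is D.
Together with the bass F#, this spells B minor seventh in second inversion.

F#, A, B, D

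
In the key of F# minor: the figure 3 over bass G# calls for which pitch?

Counting 2 letter steps above G# lands on B; in F# minor, that letter is B.

B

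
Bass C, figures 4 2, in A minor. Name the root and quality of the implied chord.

D minor seventh

The figures 4 2 indicate a seventh chord in third inversion.
In third inversion the root lies a second above the bass: a second above C in A minor is D.
The chord tones are C, D, F, A, giving D minor seventh.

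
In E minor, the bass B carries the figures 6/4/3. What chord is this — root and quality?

E minor seventh

The figures 6/4/3 indicate a seventh chord in second inversion.
In second inversion the root lies a fourth above the bass: a fourth above B in E minor is E.
The chord tones are B, D, E, G, giving E minor seventh.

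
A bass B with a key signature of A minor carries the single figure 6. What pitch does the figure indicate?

G

Counting 5 letter steps above B lands on G; in A minor, that letter is G.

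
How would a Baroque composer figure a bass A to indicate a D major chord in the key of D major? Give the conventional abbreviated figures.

6/4

A is the fifth of D major, so the chord is in second inversion.
A triad in second inversion is figured 6/4, conventionally abbreviated 6/4.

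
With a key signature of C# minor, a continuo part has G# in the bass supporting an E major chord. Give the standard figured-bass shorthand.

G# is the third of E major, so the chord is in first inversion.
A triad in first inversion is figured 6/3, conventionally abbreviated 6.

6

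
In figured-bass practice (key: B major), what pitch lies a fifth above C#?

Counting 4 letter steps above C# lands on G; in B major, that letter is G#.

G#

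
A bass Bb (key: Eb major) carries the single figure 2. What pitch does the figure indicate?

C

Counting 1 letter step above Bb lands on C; in Eb major, that letter is C.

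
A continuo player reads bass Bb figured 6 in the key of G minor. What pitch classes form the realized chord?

The written figures 6 are shorthand for 6/3: the 3 is implied.
A third above Bb in this key is D.
A sixth above Bb in this key is G.
Together with the bass Bb, this spells G minor in first inversion.

Bb, D, G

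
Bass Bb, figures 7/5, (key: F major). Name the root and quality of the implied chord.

The figures 7/5 indicate a seventh chord in root position.
In root position the bass is the root, so the root is Bb.
The chord tones are Bb, D, F, A, giving Bb major seventh.

Bb major seventh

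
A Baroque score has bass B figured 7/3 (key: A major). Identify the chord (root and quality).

The figures 7/3 indicate a seventh chord in root position.
In root position the bass is the root, so the root is B.
The chord tones are B, D, F#, A, giving B minor seventh.

B minor seventh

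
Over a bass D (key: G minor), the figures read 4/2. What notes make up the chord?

The written figures 4/2 are shorthand for 6/4/2: the 6 is implied.
A second above D in this key is Eb.
A fourth above D in this key is G.
A sixth above D in this key is Bb.
Together with the bass D, this spells Eb major seventh in third inversion.

D, Eb, G, Bb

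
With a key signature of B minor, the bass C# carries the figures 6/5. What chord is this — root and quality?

A dominant seventh

The figures 6/5 indicate a seventh chord in first inversion.
In first inversion the root lies a sixth above the bass: a sixth above C# in B minor is A.
The chord tones are C#, E, G, A, giving A dominant seventh.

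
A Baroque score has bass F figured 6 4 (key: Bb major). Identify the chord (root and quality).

Bb major

The figures 6 4 indicate a triad in second inversion.
In second inversion the root lies a fourth above the bass: a fourth above F in Bb major is Bb.
The chord tones are F, Bb, D, giving Bb major.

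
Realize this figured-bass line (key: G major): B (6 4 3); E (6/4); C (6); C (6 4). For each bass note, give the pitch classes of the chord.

B (6/4/3): B, D, E, G.
E (6/4): E, A, C.
C (6/3): C, E, A.
C (6/4): C, F#, A.

B, D, E, G | E, A, C | C, E, A | C, F#, A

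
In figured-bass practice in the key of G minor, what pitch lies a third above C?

Eb

Counting 2 letter steps above C lands on E; in G minor, that letter is Eb.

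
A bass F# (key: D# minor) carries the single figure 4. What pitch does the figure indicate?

Counting 3 letter steps above F# lands on B; in D# minor, that letter is B.

B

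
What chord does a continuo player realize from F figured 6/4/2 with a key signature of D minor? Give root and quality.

G minor seventh

The figures 6/4/2 indicate a seventh chord in third inversion.
In third inversion the root lies a second above the bass: a second above F in D minor is G.
The chord tones are F, G, Bb, D, giving G minor seventh.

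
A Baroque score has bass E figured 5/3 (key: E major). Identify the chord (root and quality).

The figures 5/3 indicate a triad in root position.
In root position the bass is the root, so the root is E.
The chord tones are E, G#, B, giving E major.

E major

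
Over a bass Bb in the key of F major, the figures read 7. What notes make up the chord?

The written figures 7 are shorthand for 7/5/3: the 5/3 are implied.
A third above Bb in this key is D.
A fifth above Bb in this key is F.
A seventh above Bb in this key is A.
Together with the bass Bb, this spells Bb major seventh in root position.

Bb, D, F, A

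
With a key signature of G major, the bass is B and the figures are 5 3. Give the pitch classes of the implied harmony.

A third above B in this key is D.
A fifth above B in this key is F#.
Together with the bass B, this spells B minor in root position.

B, D, F#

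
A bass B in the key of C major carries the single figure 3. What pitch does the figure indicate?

D

Counting 2 letter steps above B lands on D; in C major, that letter is D.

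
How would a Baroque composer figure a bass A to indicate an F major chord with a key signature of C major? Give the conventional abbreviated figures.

A is the third of F major, so the chord is in first inversion.
A triad in first inversion is figured 6/3, conventionally abbreviated 6.

6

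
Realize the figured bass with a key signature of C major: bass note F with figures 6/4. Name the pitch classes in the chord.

A fourth above F in this key is B.
A sixth above F in this key is D.
Together with the bass F, this spells B diminished in second inversion.

F, B, D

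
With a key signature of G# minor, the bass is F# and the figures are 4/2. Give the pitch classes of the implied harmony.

F#, G#, B, D#

The written figures 4/2 are shorthand for 6/4/2: the 6 is implied.
A second above F# in this key is G#.
A fourth above F# in this key is B.
A sixth above F# in this key is D#.
Together with the bass F#, this spells G# minor seventh in third inversion.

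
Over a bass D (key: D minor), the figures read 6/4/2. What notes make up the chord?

D, E, G, Bb

A second above D in this key is E.
A fourth above D in this key is G.
A sixth above D in this key is Bb.
Together with the bass D, this spells E half-diminished seventh in third inversion.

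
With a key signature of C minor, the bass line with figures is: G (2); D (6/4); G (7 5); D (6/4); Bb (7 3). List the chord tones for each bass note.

G, Ab, C, Eb | D, G, Bb | G, Bb, D, F | D, G, Bb | Bb, D, F, Ab

G (6/4/2): G, Ab, C, Eb.
D (6/4): D, G, Bb.
G (7/5/3): G, Bb, D, F.
D (6/4): D, G, Bb.
Bb (7/5/3): Bb, D, F, Ab.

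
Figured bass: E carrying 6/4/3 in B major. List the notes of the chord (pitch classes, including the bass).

E, G#, A#, C#

A third above E in this key is G#.
A fourth above E in this key is A#.
A sixth above E in this key is C#.
Together with the bass E, this spells A# half-diminished seventh in second inversion.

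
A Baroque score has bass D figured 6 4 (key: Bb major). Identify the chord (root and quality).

G minor

The figures 6 4 indicate a triad in second inversion.
In second inversion the root lies a fourth above the bass: a fourth above D in Bb major is G.
The chord tones are D, G, Bb, giving G minor.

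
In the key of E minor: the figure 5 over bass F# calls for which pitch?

C

Counting 4 letter steps above F# lands on C; in E minor, that letter is C.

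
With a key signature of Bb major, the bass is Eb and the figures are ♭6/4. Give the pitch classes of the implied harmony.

A fourth above Eb in this key is A.
A sixth above Eb in this key is C, lowered to Cb by the flat.

Eb, A, Cb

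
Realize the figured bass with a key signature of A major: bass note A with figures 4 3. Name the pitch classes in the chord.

A, C#, D, F#

The written figures 4 3 are shorthand for 6/4/3: the 6 is implied.
A third above A in this key is C#.
A fourth above A in this key is D.
A sixth above A in this key is F#.
Together with the bass A, this spells D major seventh in second inversion.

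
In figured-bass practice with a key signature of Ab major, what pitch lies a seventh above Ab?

G

Counting 6 letter steps above Ab lands on G; in Ab major, that letter is G.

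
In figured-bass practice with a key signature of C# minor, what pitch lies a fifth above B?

F#

Counting 4 letter steps above B lands on F; in C# minor, that letter is F#.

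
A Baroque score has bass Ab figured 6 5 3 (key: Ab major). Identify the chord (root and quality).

F minor seventh

The figures 6 5 3 indicate a seventh chord in first inversion.
In first inversion the root lies a sixth above the bass: a sixth above Ab in Ab major is F.
The chord tones are Ab, C, Eb, F, giving F minor seventh.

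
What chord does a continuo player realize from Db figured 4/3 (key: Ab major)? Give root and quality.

The figures 4/3 indicate a seventh chord in second inversion.
In second inversion the root lies a fourth above the bass: a fourth above Db in Ab major is G.
The chord tones are Db, F, G, Bb, giving G half-diminished seventh.

G half-diminished seventh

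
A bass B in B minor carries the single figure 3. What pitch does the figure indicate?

D

Counting 2 letter steps above B lands on D; in B minor, that letter is D.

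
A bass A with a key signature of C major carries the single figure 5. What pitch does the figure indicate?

E

Counting 4 letter steps above A lands on E; in C major, that letter is E.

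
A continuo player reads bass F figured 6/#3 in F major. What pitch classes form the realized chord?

F, A#, D

A third above F in this key is A, raised to A# by the sharp.
A sixth above F in this key is D.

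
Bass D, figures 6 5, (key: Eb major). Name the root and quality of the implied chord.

Bb dominant seventh

The figures 6 5 indicate a seventh chord in first inversion.
In first inversion the root lies a sixth above the bass: a sixth above D in Eb major is Bb.
The chord tones are D, F, Ab, Bb, giving Bb dominant seventh.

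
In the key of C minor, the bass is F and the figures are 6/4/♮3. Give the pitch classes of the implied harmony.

A third above F in this key is Ab, made natural (A) by the ♮ figure.
A fourth above F in this key is Bb.
A sixth above F in this key is D.
Together with the bass F, this spells Bb major seventh in second inversion.

F, A, Bb, D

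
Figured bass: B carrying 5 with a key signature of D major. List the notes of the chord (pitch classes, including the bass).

B, D, F#

The written figures 5 are shorthand for 5/3: the 3 is implied.
A third above B in this key is D.
A fifth above B in this key is F#.
Together with the bass B, this spells B minor in root position.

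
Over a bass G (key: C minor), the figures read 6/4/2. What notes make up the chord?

G, Ab, C, Eb

A second above G in this key is Ab.
A fourth above G in this key is C.
A sixth above G in this key is Eb.
Together with the bass G, this spells Ab major seventh in third inversion.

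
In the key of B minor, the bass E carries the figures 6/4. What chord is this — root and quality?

The figures 6/4 indicate a triad in second inversion.
In second inversion the root lies a fourth above the bass: a fourth above E in B minor is A.
The chord tones are E, A, C#, giving A major.

A major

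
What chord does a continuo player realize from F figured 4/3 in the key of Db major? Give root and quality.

Bb minor seventh

The figures 4/3 indicate a seventh chord in second inversion.
In second inversion the root lies a fourth above the bass: a fourth above F in Db major is Bb.
The chord tones are F, Ab, Bb, Db, giving Bb minor seventh.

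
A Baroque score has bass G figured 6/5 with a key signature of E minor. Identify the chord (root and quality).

The figures 6/5 indicate a seventh chord in first inversion.
In first inversion the root lies a sixth above the bass: a sixth above G in E minor is E.
The chord tones are G, B, D, E, giving E minor seventh.

E minor seventh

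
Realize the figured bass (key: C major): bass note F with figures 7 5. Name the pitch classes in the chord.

F, A, C, E

The written figures 7 5 are shorthand for 7/5/3: the 3 is implied.
A third above F in this key is A.
A fifth above F in this key is C.
A seventh above F in this key is E.
Together with the bass F, this spells F major seventh in root position.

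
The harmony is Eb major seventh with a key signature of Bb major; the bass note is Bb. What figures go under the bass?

Bb is the fifth of Eb major seventh, so the chord is in second inversion.
A seventh chord in second inversion is figured 6/4/3, conventionally abbreviated 4/3.

4/3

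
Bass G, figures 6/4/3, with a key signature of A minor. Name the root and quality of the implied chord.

C major seventh

The figures 6/4/3 indicate a seventh chord in second inversion.
In second inversion the root lies a fourth above the bass: a fourth above G in A minor is C.
The chord tones are G, B, C, E, giving C major seventh.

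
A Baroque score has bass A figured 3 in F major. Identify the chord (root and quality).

The figures 3 indicate a triad in root position.
In root position the bass is the root, so the root is A.
The chord tones are A, C, E, giving A minor.

A minor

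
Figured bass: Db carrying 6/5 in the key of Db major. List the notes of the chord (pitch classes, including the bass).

The written figures 6/5 are shorthand for 6/5/3: the 3 is implied.
A third above Db in this key is F.
A fifth above Db in this key is Ab.
A sixth above Db in this key is Bb.
Together with the bass Db, this spells Bb minor seventh in first inversion.

Db, F, Ab, Bb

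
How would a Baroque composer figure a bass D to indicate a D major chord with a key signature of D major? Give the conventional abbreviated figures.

no figures

D is the root of D major, so the chord is in root position.
A triad in root position is figured 5/3, conventionally abbreviated (no figures — root-position triad).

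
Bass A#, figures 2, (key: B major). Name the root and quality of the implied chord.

B major seventh

The figures 2 indicate a seventh chord in third inversion.
In third inversion the root lies a second above the bass: a second above A# in B major is B.
The chord tones are A#, B, D#, F#, giving B major seventh.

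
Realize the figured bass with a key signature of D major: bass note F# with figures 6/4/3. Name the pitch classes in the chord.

F#, A, B, D

A third above F# in this key is A.
A fourth above F# in this key is B.
A sixth above F# in this key is D.
Together with the bass F#, this spells B minor seventh in second inversion.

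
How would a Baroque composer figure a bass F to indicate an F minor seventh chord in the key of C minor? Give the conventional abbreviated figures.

7

F is the root of F minor seventh, so the chord is in root position.
A seventh chord in root position is figured 7/5/3, conventionally abbreviated 7.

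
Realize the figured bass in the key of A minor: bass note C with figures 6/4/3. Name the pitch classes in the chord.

C, E, F, A

A third above C in this key is E.
A fourth above C in this key is F.
A sixth above C in this key is A.
Together with the bass C, this spells F major seventh in second inversion.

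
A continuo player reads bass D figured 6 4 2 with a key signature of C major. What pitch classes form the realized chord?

D, E, G, B

A second above D in this key is E.
A fourth above D in this key is G.
A sixth above D in this key is B.
Together with the bass D, this spells E minor seventh in third inversion.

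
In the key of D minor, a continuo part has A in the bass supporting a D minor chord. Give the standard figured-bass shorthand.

A is the fifth of D minor, so the chord is in second inversion.
A triad in second inversion is figured 6/4, conventionally abbreviated 6/4.

6/4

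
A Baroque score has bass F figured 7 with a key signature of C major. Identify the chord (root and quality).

The figures 7 indicate a seventh chord in root position.
In root position the bass is the root, so the root is F.
The chord tones are F, A, C, E, giving F major seventh.

F major seventh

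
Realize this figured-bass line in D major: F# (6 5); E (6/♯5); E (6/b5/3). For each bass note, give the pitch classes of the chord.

F#, A, C#, D | E, G, B#, C# | E, G, Bb, C#

F# (6/5/3): F#, A, C#, D.
E (6/#5/3): E, G, B#, C#.
E (6/b5/3): E, G, Bb, C#.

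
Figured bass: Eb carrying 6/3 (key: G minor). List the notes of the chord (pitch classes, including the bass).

Eb, G, C

A third above Eb in this key is G.
A sixth above Eb in this key is C.
Together with the bass Eb, this spells C minor in first inversion.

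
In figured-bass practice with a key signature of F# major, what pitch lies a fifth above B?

F#

Counting 4 letter steps above B lands on F; in F# major, that letter is F#.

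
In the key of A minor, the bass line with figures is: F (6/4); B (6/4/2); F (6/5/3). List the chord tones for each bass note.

F, B, D | B, C, E, G | F, A, C, D

F (6/4): F, B, D.
B (6/4/2): B, C, E, G.
F (6/5/3): F, A, C, D.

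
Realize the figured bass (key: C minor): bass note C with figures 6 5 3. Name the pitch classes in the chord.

C, Eb, G, Ab

A third above C in this key is Eb.
A fifth above C in this key is G.
A sixth above C in this key is Ab.
Together with the bass C, this spells Ab major seventh in first inversion.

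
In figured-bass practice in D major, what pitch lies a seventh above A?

G

Counting 6 letter steps above A lands on G; in D major, that letter is G.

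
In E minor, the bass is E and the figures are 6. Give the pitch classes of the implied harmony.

E, G, C

The written figures 6 are shorthand for 6/3: the 3 is implied.
A third above E in this key is G.
A sixth above E in this key is C.
Together with the bass E, this spells C major in first inversion.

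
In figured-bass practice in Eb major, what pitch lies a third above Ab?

Counting 2 letter steps above Ab lands on C; in Eb major, that letter is C.

C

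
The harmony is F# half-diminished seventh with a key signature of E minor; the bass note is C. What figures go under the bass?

C is the fifth of F# half-diminished seventh, so the chord is in second inversion.
A seventh chord in second inversion is figured 6/4/3, conventionally abbreviated 4/3.

4/3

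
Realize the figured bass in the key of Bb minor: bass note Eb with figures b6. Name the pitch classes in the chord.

Eb, Gb, Cb

The written figures b6 are shorthand for 6/3: the 3 is implied.
A third above Eb in this key is Gb.
A sixth above Eb in this key is C, lowered to Cb by the flat.
Together with the bass Eb, this spells Cb major in first inversion.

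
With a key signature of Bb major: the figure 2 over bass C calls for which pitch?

Counting 1 letter step above C lands on D; in Bb major, that letter is D.

D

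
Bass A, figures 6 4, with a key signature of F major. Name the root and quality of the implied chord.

The figures 6 4 indicate a triad in second inversion.
In second inversion the root lies a fourth above the bass: a fourth above A in F major is D.
The chord tones are A, D, F, giving D minor.

D minor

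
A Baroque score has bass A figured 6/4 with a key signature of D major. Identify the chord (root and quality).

D major

The figures 6/4 indicate a triad in second inversion.
In second inversion the root lies a fourth above the bass: a fourth above A in D major is D.
The chord tones are A, D, F#, giving D major.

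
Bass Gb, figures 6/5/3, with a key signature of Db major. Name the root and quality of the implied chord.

Eb minor seventh

The figures 6/5/3 indicate a seventh chord in first inversion.
In first inversion the root lies a sixth above the bass: a sixth above Gb in Db major is Eb.
The chord tones are Gb, Bb, Db, Eb, giving Eb minor seventh.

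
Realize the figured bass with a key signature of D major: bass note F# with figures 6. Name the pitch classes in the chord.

F#, A, D

The written figures 6 are shorthand for 6/3: the 3 is implied.
A third above F# in this key is A.
A sixth above F# in this key is D.
Together with the bass F#, this spells D major in first inversion.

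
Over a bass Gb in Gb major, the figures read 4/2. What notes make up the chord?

Gb, Ab, Cb, Eb

The written figures 4/2 are shorthand for 6/4/2: the 6 is implied.
A second above Gb in this key is Ab.
A fourth above Gb in this key is Cb.
A sixth above Gb in this key is Eb.
Together with the bass Gb, this spells Ab minor seventh in third inversion.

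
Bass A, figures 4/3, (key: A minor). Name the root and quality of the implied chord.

D minor seventh

The figures 4/3 indicate a seventh chord in second inversion.
In second inversion the root lies a fourth above the bass: a fourth above A in A minor is D.
The chord tones are A, C, D, F, giving D minor seventh.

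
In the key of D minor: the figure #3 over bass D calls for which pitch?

F#

Counting 2 letter steps above D lands on F; in D minor, that letter is F.
The #3 figure raises it a semitone, giving F#.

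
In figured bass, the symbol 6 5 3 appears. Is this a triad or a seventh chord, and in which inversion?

seventh chord, first inversion

Intervals of 6/5/3 above the bass form a seventh chord; the bass is the third, so this is first inversion.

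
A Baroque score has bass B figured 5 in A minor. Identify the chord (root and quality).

B diminished

The figures 5 indicate a triad in root position.
In root position the bass is the root, so the root is B.
The chord tones are B, D, F, giving B diminished.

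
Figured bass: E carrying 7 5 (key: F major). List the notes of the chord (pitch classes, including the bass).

E, G, Bb, D

The written figures 7 5 are shorthand for 7/5/3: the 3 is implied.
A third above E in this key is G.
A fifth above E in this key is Bb.
A seventh above E in this key is D.
Together with the bass E, this spells E half-diminished seventh in root position.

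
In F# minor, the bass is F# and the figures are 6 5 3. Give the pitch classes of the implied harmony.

A third above F# in this key is A.
A fifth above F# in this key is C#.
A sixth above F# in this key is D.
Together with the bass F#, this spells D major seventh in first inversion.

F#, A, C#, D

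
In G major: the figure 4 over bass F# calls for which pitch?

B

Counting 3 letter steps above F# lands on B; in G major, that letter is B.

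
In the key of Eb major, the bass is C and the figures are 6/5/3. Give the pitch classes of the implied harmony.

A third above C in this key is Eb.
A fifth above C in this key is G.
A sixth above C in this key is Ab.
Together with the bass C, this spells Ab major seventh in first inversion.

C, Eb, G, Ab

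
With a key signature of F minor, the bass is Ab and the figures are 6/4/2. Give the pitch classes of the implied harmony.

A second above Ab in this key is Bb.
A fourth above Ab in this key is Db.
A sixth above Ab in this key is F.
Together with the bass Ab, this spells Bb minor seventh in third inversion.

Ab, Bb, Db, F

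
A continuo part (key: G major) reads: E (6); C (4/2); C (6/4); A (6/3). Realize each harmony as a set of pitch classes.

E, G, C | C, D, F#, A | C, F#, A | A, C, F#

E (6/3): E, G, C.
C (6/4/2): C, D, F#, A.
C (6/4): C, F#, A.
A (6/3): A, C, F#.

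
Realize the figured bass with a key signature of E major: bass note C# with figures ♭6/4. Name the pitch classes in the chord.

C#, F#, Ab

A fourth above C# in this key is F#.
A sixth above C# in this key is A, lowered to Ab by the flat.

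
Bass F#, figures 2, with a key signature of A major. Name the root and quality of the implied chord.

The figures 2 indicate a seventh chord in third inversion.
In third inversion the root lies a second above the bass: a second above F# in A major is G#.
The chord tones are F#, G#, B, D, giving G# half-diminished seventh.

G# half-diminished seventh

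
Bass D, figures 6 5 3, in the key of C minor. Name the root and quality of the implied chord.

Bb dominant seventh

The figures 6 5 3 indicate a seventh chord in first inversion.
In first inversion the root lies a sixth above the bass: a sixth above D in C minor is Bb.
The chord tones are D, F, Ab, Bb, giving Bb dominant seventh.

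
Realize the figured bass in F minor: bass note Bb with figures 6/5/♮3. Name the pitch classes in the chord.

A third above Bb in this key is Db, made natural (D) by the ♮ figure.
A fifth above Bb in this key is F.
A sixth above Bb in this key is G.
Together with the bass Bb, this spells G minor seventh in first inversion.

Bb, D, F, G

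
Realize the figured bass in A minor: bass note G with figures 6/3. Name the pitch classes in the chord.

G, B, E

A third above G in this key is B.
A sixth above G in this key is E.
Together with the bass G, this spells E minor in first inversion.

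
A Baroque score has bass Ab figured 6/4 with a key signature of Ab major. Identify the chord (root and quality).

Db major

The figures 6/4 indicate a triad in second inversion.
In second inversion the root lies a fourth above the bass: a fourth above Ab in Ab major is Db.
The chord tones are Ab, Db, F, giving Db major.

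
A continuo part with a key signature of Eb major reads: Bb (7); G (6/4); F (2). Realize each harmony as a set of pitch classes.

Bb, D, F, Ab | G, C, Eb | F, G, Bb, D

Bb (7/5/3): Bb, D, F, Ab.
G (6/4): G, C, Eb.
F (6/4/2): F, G, Bb, D.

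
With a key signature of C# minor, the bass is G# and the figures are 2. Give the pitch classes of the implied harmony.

The written figures 2 are shorthand for 6/4/2: the 6/4 are implied.
A second above G# in this key is A.
A fourth above G# in this key is C#.
A sixth above G# in this key is E.
Together with the bass G#, this spells A major seventh in third inversion.

G#, A, C#, E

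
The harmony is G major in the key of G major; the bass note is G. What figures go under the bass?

G is the root of G major, so the chord is in root position.
A triad in root position is figured 5/3, conventionally abbreviated (no figures — root-position triad).

no figures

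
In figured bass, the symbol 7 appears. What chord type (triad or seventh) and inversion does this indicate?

seventh chord, root position

7 is shorthand for 7/5/3.
Intervals of 7/5/3 above the bass form a seventh chord; the bass is the root, so this is root position.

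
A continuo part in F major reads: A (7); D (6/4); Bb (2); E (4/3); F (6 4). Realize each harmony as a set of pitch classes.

A (7/5/3): A, C, E, G.
D (6/4): D, G, Bb.
Bb (6/4/2): Bb, C, E, G.
E (6/4/3): E, G, A, C.
F (6/4): F, Bb, D.

A, C, E, G | D, G, Bb | Bb, C, E, G | E, G, A, C | F, Bb, D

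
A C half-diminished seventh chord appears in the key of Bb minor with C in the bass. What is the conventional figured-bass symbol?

C is the root of C half-diminished seventh, so the chord is in root position.
A seventh chord in root position is figured 7/5/3, conventionally abbreviated 7.

7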